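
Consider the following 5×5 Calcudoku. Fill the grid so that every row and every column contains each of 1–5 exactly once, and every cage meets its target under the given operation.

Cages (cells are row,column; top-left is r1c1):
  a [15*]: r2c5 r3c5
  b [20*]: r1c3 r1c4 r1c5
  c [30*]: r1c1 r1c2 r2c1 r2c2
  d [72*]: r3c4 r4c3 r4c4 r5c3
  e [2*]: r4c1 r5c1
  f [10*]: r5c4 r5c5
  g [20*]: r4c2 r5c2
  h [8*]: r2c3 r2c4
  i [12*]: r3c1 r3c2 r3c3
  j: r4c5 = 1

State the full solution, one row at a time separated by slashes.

3 2 5 1 4 / 5 1 2 4 3 / 4 3 1 2 5 / 2 5 4 3 1 / 1 4 3 5 2

Cage j is a single given cell; hence r4c5 = 1.
Row 4 already has 1, leaving r4c1 = 2.
Cage e's pair has product 2, which forces r5c1 = 1.
The only place for 2 in row 1 is r1c2.
2 is placed in column 2, so r2c2 = 1.
Cage i needs product 12, which forces r3c3 = 1.
Cage b has product 20; hence r1c4 = 1.
In row 1, 3 can only go at r1c1, so r1c1 = 3.
Column 1 now contains 3; hence r2c1 = 5.
5 is placed in row 2; hence r2c5 = 3.
Column 1 now contains 3, leaving r3c1 = 4.
The 3 cells of cage i must have product 12, leaving r3c2 = 3.
3 is placed in row 3, which forces r3c4 = 2.
Column 5 already has 3; hence r3c5 = 5.
2 is placed in column 4; hence r5c4 = 5.
Column 5 now contains 5; hence r5c5 = 2.
Cage b needs product 20, so r1c3 = 5.
Column 5 now contains 5, which forces r1c5 = 4.
Cage h needs two cells with product 8, leaving r2c3 = 2.
2 is placed in column 4, so r2c4 = 4.
The two cells of cage g must have product 20, leaving r4c2 = 5.
Cage d has product 72, so r4c3 = 4.
The 4 cells of cage d must have product 72, leaving r4c4 = 3.
5 is placed in row 5, so r5c2 = 4.
Row 5 now contains 2, which forces r5c3 = 3.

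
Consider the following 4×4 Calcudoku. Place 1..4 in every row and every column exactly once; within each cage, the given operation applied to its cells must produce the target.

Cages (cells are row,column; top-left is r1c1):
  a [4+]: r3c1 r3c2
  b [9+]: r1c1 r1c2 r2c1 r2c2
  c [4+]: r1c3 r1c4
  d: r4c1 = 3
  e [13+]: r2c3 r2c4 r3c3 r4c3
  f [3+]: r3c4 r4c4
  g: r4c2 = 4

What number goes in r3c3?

The 4 cells of cage e must have sum 13; hence r2c4 = 4.
D is a freebie, which forces r4c1 = 3.
Cage g is given; hence r4c2 = 4.
4 is placed in row 4; hence r4c3 = 2.
Row 4 now contains 2, leaving r4c4 = 1.
The 4 cells of cage b must have sum 9, which forces r1c1 = 4.
The two cells of cage c must have sum 4; hence r1c3 = 1.
1 is placed in column 4, which forces r1c4 = 3.
Column 3 already has 2, so r2c3 = 3.
3 is placed in column 1, leaving r3c1 = 1.
Cage a needs two cells with sum 4, leaving r3c2 = 3.
The 4 cells of cage e must have sum 13, which forces r3c3 = 4.
1 is placed in column 4; hence r3c4 = 2.
Row 1 already has 1, leaving r1c2 = 2.
1 is placed in column 1, leaving r2c1 = 2.
Row 2 already has 3; hence r2c2 = 1.
Filled in: 4 2 1 3 / 2 1 3 4 / 1 3 4 2 / 3 4 2 1.

4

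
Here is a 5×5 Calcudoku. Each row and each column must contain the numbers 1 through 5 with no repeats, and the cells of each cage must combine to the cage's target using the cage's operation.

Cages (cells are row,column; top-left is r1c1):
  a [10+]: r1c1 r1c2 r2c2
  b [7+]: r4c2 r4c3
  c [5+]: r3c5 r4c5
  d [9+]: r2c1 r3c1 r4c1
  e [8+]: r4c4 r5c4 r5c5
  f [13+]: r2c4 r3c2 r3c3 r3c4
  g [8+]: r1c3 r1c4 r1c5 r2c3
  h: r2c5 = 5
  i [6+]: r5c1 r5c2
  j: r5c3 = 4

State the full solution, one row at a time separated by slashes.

5 4 3 1 2 / 3 1 2 4 5 / 2 3 1 5 4 / 4 2 5 3 1 / 1 5 4 2 3

H is a freebie, which forces r2c5 = 5.
J is a freebie, which forces r5c3 = 4.
Cage e has sum 8, so r4c4 = 3.
Cage e has sum 8; hence r5c4 = 2.
Cage e needs sum 8, leaving r5c5 = 3.
Row 3 needs a 2, and only r3c1 is open for it.
The 3 cells of cage d must have sum 9, which forces r2c1 = 3.
Cage d needs sum 9, leaving r4c1 = 4.
Row 4 already has 4, leaving r4c5 = 1.
Cage g has sum 8, which forces r1c4 = 1.
1 is placed in column 4, leaving r2c4 = 4.
Column 4 already has 4, leaving r3c4 = 5.
Column 5 already has 1, which forces r3c5 = 4.
Row 1 now contains 1, which forces r1c1 = 5.
Cage g needs sum 8, leaving r1c3 = 3.
Column 5 now contains 4; hence r1c5 = 2.
Cage g has sum 8, which forces r2c3 = 2.
Column 3 now contains 3; hence r3c3 = 1.
Column 3 already has 2, so r4c3 = 5.
Column 1 now contains 5, so r5c1 = 1.
1 is placed in row 5, which forces r5c2 = 5.
3 is placed in row 1, so r1c2 = 4.
2 is placed in row 2; hence r2c2 = 1.
1 is placed in row 3; hence r3c2 = 3.
Row 4 already has 5, so r4c2 = 2.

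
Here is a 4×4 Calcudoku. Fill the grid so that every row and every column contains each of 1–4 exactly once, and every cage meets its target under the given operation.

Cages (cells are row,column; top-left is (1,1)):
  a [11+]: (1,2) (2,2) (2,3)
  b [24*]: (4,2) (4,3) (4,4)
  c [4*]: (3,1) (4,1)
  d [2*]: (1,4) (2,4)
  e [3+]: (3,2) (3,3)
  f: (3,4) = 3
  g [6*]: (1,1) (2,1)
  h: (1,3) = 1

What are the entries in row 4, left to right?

1 2 3 4

Cage a has sum 11; hence (1,2) = 4.
Cage h is a single given cell, leaving (1,3) = 1.
1 is placed in row 1, leaving (1,4) = 2.
Cage a needs sum 11, so (2,2) = 3.
Cage a needs sum 11, leaving (2,3) = 4.
Column 4 already has 2; hence (2,4) = 1.
1 is placed in column 3, which forces (3,3) = 2.
F is a freebie, which forces (3,4) = 3.
3 is placed in column 2; hence (4,2) = 2.
Column 3 already has 2, which forces (4,3) = 3.
Column 4 already has 3, so (4,4) = 4.
2 is placed in row 1, leaving (1,1) = 3.
3 is placed in row 2; hence (2,1) = 2.
Cage c needs two cells with product 4, which forces (3,1) = 4.
Row 3 now contains 2, which forces (3,2) = 1.
4 is placed in row 4; hence (4,1) = 1.
The full grid is 3 4 1 2 / 2 3 4 1 / 4 1 2 3 / 1 2 3 4.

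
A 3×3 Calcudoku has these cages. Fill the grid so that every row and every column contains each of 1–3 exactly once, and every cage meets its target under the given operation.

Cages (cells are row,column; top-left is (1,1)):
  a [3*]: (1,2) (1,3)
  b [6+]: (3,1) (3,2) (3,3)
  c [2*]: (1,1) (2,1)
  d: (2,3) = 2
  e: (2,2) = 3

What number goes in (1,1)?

Cage e is a single given cell, which forces (2,2) = 3.
Cage d is given, so (2,3) = 2.
The two cells of cage c must have product 2, leaving (1,1) = 2.
3 is placed in column 2, which forces (1,2) = 1.
Cage a needs two cells with product 3, which forces (1,3) = 3.
2 is placed in row 2, leaving (2,1) = 1.
Column 1 now contains 1, leaving (3,1) = 3.
Column 2 now contains 1, leaving (3,2) = 2.
Column 3 already has 3, leaving (3,3) = 1.
Completed grid: 2 1 3 / 1 3 2 / 3 2 1.

2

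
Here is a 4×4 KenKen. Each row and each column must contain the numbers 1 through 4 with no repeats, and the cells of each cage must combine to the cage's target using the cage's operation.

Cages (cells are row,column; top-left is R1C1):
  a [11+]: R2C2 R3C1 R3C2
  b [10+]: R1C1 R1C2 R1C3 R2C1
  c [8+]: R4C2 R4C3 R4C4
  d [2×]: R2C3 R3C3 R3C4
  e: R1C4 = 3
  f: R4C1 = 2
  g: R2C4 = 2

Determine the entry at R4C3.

3

Cage e is a single given cell; hence R1C4 = 3.
Cage a needs sum 11, leaving R2C2 = 4.
The 3 cells of cage d must have product 2, so R2C3 = 1.
Cage g is given, which forces R2C4 = 2.
Cage a has sum 11; hence R3C1 = 4.
Cage a needs sum 11; hence R3C2 = 3.
Cage d needs product 2, leaving R3C3 = 2.
Cage d has product 2, so R3C4 = 1.
Cage f is given, leaving R4C1 = 2.
Column 2 already has 3, which forces R4C2 = 1.
Column 4 already has 1, which forces R4C4 = 4.
Column 1 now contains 2, leaving R1C1 = 1.
Column 2 now contains 1; hence R1C2 = 2.
Column 3 now contains 2, which forces R1C3 = 4.
Row 2 now contains 2; hence R2C1 = 3.
Row 4 now contains 4; hence R4C3 = 3.
Filled in: 1 2 4 3 / 3 4 1 2 / 4 3 2 1 / 2 1 3 4.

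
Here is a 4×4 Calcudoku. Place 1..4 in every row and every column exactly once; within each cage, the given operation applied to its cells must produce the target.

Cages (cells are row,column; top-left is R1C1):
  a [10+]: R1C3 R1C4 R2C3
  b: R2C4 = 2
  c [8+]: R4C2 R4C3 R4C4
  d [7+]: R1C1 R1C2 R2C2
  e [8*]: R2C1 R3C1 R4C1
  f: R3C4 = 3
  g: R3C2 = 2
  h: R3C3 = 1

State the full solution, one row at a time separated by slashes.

3 1 2 4 / 1 3 4 2 / 4 2 1 3 / 2 4 3 1

B is a freebie, leaving R2C4 = 2.
Cage g is a single given cell, so R3C2 = 2.
Cage h is given, so R3C3 = 1.
Cage f is given, which forces R3C4 = 3.
Cage a has sum 10, so R1C3 = 2.
Column 4 now contains 3, leaving R1C4 = 4.
Cage e has product 8, leaving R2C1 = 1.
Cage a has sum 10, leaving R2C3 = 4.
1 is placed in row 3, which forces R3C1 = 4.
Cage e has product 8; hence R4C1 = 2.
Column 3 now contains 4, which forces R4C3 = 3.
Column 4 now contains 4, so R4C4 = 1.
2 is placed in row 1, which forces R1C1 = 3.
Row 1 already has 4, which forces R1C2 = 1.
Row 2 already has 4, which forces R2C2 = 3.
Row 4 now contains 1, so R4C2 = 4.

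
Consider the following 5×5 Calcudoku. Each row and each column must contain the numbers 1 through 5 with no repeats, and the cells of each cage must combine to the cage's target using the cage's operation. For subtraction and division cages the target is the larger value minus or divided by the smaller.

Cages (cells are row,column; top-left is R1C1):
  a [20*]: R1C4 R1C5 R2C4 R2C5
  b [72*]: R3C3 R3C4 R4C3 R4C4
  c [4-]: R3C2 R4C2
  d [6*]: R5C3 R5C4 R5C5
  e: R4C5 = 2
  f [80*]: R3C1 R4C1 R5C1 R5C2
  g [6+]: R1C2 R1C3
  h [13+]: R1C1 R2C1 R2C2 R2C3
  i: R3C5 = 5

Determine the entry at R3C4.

3

Cage i is given, leaving R3C5 = 5.
E is a freebie, so R4C5 = 2.
Row 3 now contains 5, so R3C2 = 1.
Cage c's pair has difference 4, so R4C2 = 5.
Cage f needs product 80, leaving R5C1 = 5.
In row 1, 3 can only go at R1C1, so R1C1 = 3.
The 4 cells of cage h must have sum 13, leaving R2C3 = 5.
Row 2 already has 5, which forces R2C4 = 1.
1 is placed in row 2, which forces R2C5 = 4.
Column 4 now contains 1, so R1C4 = 5.
Column 5 already has 4, leaving R1C5 = 1.
1 is placed in row 2; hence R2C1 = 2.
Row 2 already has 4, so R2C2 = 3.
Column 1 already has 2, so R3C1 = 4.
4 is placed in column 1; hence R4C1 = 1.
Column 5 now contains 1; hence R5C5 = 3.
The 4 cells of cage f must have product 80; hence R5C2 = 4.
Cage d has product 6, leaving R5C3 = 1.
Row 5 already has 3, which forces R5C4 = 2.
Column 2 already has 4, leaving R1C2 = 2.
Cage g needs two cells with sum 6, which forces R1C3 = 4.
Cage b has product 72, which forces R3C3 = 2.
Column 4 now contains 2; hence R3C4 = 3.
Cage b has product 72, which forces R4C3 = 3.
Cage b needs product 72, which forces R4C4 = 4.
Filled in: 3 2 4 5 1 / 2 3 5 1 4 / 4 1 2 3 5 / 1 5 3 4 2 / 5 4 1 2 3.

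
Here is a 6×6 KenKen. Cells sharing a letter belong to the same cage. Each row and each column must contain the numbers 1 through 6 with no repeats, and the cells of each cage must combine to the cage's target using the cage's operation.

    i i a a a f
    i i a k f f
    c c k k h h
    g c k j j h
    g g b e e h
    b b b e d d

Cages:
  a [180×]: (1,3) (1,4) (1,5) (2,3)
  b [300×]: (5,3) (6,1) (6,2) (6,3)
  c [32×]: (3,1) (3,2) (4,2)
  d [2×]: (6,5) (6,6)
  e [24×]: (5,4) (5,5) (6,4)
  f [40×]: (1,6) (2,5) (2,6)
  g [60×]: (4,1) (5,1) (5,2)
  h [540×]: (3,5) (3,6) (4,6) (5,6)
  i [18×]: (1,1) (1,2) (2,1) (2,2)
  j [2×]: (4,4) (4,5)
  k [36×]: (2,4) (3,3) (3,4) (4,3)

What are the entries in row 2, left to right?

Cage c has product 32; hence (3,1) = 4.
The 3 cells of cage c must have product 32, which forces (3,2) = 2.
Cage h has product 540, so (3,5) = 6.
Cage c needs product 32; hence (4,2) = 4.
Cage b needs product 300, leaving (5,3) = 5.
Cage g has product 60; hence (4,1) = 5.
The 3 cells of cage g must have product 60, leaving (5,1) = 2.
The 3 cells of cage g must have product 60, so (5,2) = 6.
Row 5 now contains 6; hence (5,6) = 3.
3 is placed in column 6, so (3,6) = 5.
3 is placed in column 6, so (4,6) = 6.
Cage b has product 300, leaving (6,2) = 5.
Cage e needs product 24, which forces (6,4) = 6.
The 4 cells of cage k must have product 36; hence (2,4) = 4.
The 3 cells of cage f must have product 40, so (2,5) = 5.
Row 2 already has 4, leaving (2,6) = 2.
Cage k has product 36; hence (3,3) = 1.
Cage k needs product 36, so (3,4) = 3.
Cage k needs product 36, which forces (4,3) = 3.
Column 4 already has 4, leaving (5,4) = 1.
Row 5 already has 1; hence (5,5) = 4.
Row 6 now contains 6; hence (6,1) = 3.
Cage b has product 300, which forces (6,3) = 4.
2 is placed in column 6, which forces (6,6) = 1.
The 4 cells of cage a must have product 180, leaving (1,3) = 2.
Cage a has product 180; hence (1,4) = 5.
Cage a needs product 180, leaving (1,5) = 3.
2 is placed in column 6, which forces (1,6) = 4.
Column 3 already has 3, leaving (2,3) = 6.
Column 4 already has 1, leaving (4,4) = 2.
Cage j's pair has product 2, leaving (4,5) = 1.
Row 6 now contains 1, so (6,5) = 2.
Cage i needs product 18, which forces (1,1) = 6.
Row 1 now contains 3, which forces (1,2) = 1.
Row 2 already has 6; hence (2,1) = 1.
Cage i has product 18, leaving (2,2) = 3.
Completed grid: 6 1 2 5 3 4 / 1 3 6 4 5 2 / 4 2 1 3 6 5 / 5 4 3 2 1 6 / 2 6 5 1 4 3 / 3 5 4 6 2 1.

1 3 6 4 5 2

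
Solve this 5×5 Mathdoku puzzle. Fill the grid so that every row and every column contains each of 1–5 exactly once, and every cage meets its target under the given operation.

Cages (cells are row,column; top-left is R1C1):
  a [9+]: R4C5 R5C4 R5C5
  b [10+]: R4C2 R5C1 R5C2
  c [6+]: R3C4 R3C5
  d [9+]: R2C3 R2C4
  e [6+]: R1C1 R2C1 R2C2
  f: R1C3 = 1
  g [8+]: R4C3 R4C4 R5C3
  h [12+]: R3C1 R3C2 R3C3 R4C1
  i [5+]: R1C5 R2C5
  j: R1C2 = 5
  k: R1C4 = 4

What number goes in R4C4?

1

Cage j is a single given cell, which forces R1C2 = 5.
F is a freebie; hence R1C3 = 1.
Cage k is given; hence R1C4 = 4.
Column 4 now contains 4, leaving R2C4 = 5.
Row 2 already has 5, so R2C3 = 4.
Cage a has sum 9; hence R5C4 = 3.
Column 4 now contains 3; hence R4C4 = 1.
Row 4 now contains 1; hence R4C5 = 5.
Column 5 already has 5, which forces R5C5 = 1.
Column 4 already has 1, which forces R3C4 = 2.
Column 5 already has 5, so R3C5 = 4.
Row 4 now contains 5; hence R4C3 = 2.
Cage b has sum 10, leaving R5C2 = 2.
Cage g needs sum 8, so R5C3 = 5.
The 4 cells of cage h must have sum 12, which forces R3C1 = 5.
Cage h has sum 12, so R3C2 = 1.
Column 3 now contains 5, leaving R3C3 = 3.
Cage h needs sum 12, so R4C1 = 3.
Cage b needs sum 10, leaving R4C2 = 4.
5 is placed in row 5; hence R5C1 = 4.
3 is placed in column 1, so R1C1 = 2.
2 is placed in row 1, so R1C5 = 3.
Cage e needs sum 6; hence R2C1 = 1.
Column 2 already has 1, leaving R2C2 = 3.
3 is placed in column 5, which forces R2C5 = 2.
Completed grid: 2 5 1 4 3 / 1 3 4 5 2 / 5 1 3 2 4 / 3 4 2 1 5 / 4 2 5 3 1.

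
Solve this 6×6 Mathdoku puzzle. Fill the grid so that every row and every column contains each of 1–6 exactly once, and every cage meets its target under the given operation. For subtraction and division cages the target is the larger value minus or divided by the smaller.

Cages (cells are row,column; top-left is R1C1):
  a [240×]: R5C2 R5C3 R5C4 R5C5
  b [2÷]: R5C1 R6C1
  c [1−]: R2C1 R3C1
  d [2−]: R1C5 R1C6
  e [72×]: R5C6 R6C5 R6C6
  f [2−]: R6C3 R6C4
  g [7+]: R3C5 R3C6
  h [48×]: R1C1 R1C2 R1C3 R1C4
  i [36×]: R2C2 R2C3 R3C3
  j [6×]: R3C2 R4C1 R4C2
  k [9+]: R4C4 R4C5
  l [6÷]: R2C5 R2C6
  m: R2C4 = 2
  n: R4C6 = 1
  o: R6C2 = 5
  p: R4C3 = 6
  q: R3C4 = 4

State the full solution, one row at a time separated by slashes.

4 6 2 1 3 5 / 5 3 4 2 1 6 / 6 1 3 4 5 2 / 3 2 6 5 4 1 / 1 4 5 6 2 3 / 2 5 1 3 6 4

Cage m is a single given cell, so R2C4 = 2.
Q is a freebie; hence R3C4 = 4.
Cage p is given, which forces R4C3 = 6.
N is a freebie, leaving R4C6 = 1.
Cage o is a single given cell; hence R6C2 = 5.
Cage l's pair has quotient 6, which forces R2C5 = 1.
Column 6 already has 1, leaving R2C6 = 6.
Cage j needs product 6, so R3C2 = 1.
Cage k's pair has sum 9, so R4C4 = 5.
Cage k needs two cells with sum 9; hence R4C5 = 4.
Column 4 already has 5, which forces R5C4 = 6.
Column 4 now contains 6, leaving R1C4 = 1.
Row 2 now contains 6, leaving R2C2 = 3.
The 3 cells of cage i must have product 36, leaving R2C3 = 4.
Cage i has product 36, which forces R3C3 = 3.
3 is placed in column 2, leaving R4C2 = 2.
2 is placed in column 2, leaving R5C2 = 4.
4 is placed in row 5; hence R5C6 = 3.
Column 3 already has 3, leaving R6C3 = 1.
Column 4 already has 1, which forces R6C4 = 3.
Cage e has product 72, leaving R6C5 = 6.
3 is placed in column 6, which forces R6C6 = 4.
The 4 cells of cage h must have product 48, leaving R1C1 = 4.
Column 2 already has 4; hence R1C2 = 6.
4 is placed in column 3, which forces R1C3 = 2.
The two cells of cage d must have difference 2, so R1C5 = 3.
Column 6 already has 4; hence R1C6 = 5.
Row 2 now contains 4, which forces R2C1 = 5.
The two cells of cage c must have difference 1, which forces R3C1 = 6.
5 is placed in column 6, so R3C6 = 2.
Row 4 now contains 2, leaving R4C1 = 3.
The two cells of cage b must have quotient 2, leaving R5C1 = 1.
Column 3 now contains 2, leaving R5C3 = 5.
5 is placed in row 5, leaving R5C5 = 2.
4 is placed in row 6; hence R6C1 = 2.
2 is placed in row 3, leaving R3C5 = 5.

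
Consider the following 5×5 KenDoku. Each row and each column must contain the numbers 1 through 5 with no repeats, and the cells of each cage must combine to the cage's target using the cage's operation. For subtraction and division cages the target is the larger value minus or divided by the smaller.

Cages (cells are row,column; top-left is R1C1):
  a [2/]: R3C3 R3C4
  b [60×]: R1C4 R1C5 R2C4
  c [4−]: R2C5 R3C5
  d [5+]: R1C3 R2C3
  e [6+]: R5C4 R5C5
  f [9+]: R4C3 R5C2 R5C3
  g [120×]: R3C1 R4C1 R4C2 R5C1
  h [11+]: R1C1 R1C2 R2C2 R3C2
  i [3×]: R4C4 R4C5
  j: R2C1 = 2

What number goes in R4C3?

5

Cage j is given, leaving R2C1 = 2.
Cage g has product 120; hence R4C2 = 2.
In row 1, 2 can only go at R1C3, so R1C3 = 2.
The two cells of cage d must have sum 5; hence R2C3 = 3.
Cage a's pair has quotient 2, leaving R3C4 = 2.
In row 5, 2 can only go at R5C5, so R5C5 = 2.
The two cells of cage e must have sum 6, which forces R5C4 = 4.
The 3 cells of cage b must have product 60, leaving R1C4 = 3.
Cage b needs product 60, which forces R1C5 = 4.
Column 4 already has 4, leaving R2C4 = 5.
Row 2 already has 5, which forces R2C5 = 1.
1 is placed in column 5, which forces R3C5 = 5.
Column 4 already has 3, leaving R4C4 = 1.
1 is placed in column 5, so R4C5 = 3.
Row 5 already has 4, leaving R5C2 = 3.
Row 1 already has 3; hence R1C1 = 1.
The 4 cells of cage h must have sum 11, leaving R1C2 = 5.
Row 2 now contains 1, so R2C2 = 4.
The 4 cells of cage g must have product 120; hence R3C1 = 3.
Cage h has sum 11, which forces R3C2 = 1.
Row 3 now contains 1, leaving R3C3 = 4.
Cage g needs product 120; hence R4C1 = 4.
Row 4 now contains 1; hence R4C3 = 5.
Row 5 now contains 3, so R5C1 = 5.
Cage f needs sum 9; hence R5C3 = 1.
Completed grid: 1 5 2 3 4 / 2 4 3 5 1 / 3 1 4 2 5 / 4 2 5 1 3 / 5 3 1 4 2.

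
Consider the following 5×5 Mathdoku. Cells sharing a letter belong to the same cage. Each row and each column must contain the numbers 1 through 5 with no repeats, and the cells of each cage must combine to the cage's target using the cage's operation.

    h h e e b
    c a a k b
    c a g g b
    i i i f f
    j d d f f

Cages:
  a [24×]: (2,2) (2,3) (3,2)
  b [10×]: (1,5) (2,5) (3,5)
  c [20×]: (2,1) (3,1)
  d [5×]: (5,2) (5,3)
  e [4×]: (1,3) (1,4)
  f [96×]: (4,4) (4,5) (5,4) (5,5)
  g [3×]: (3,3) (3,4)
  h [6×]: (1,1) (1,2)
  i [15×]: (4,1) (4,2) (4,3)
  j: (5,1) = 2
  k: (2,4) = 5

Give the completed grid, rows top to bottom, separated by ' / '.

Cage k is a single given cell, so (2,4) = 5.
Cage j is a single given cell, leaving (5,1) = 2.
Column 1 already has 2; hence (1,1) = 3.
Cage h needs two cells with product 6, leaving (1,2) = 2.
Row 2 already has 5, leaving (2,1) = 4.
Row 2 already has 4; hence (2,2) = 3.
Row 2 now contains 3, so (2,3) = 2.
Row 2 now contains 2, so (2,5) = 1.
Cage c needs two cells with product 20, which forces (3,1) = 5.
Column 2 already has 3, which forces (3,2) = 4.
5 is placed in row 3, leaving (3,5) = 2.
Column 1 already has 5, leaving (4,1) = 1.
Row 4 already has 1, which forces (4,2) = 5.
Row 4 already has 5, which forces (4,3) = 3.
2 is placed in column 5, which forces (4,5) = 4.
Column 2 already has 5, so (5,2) = 1.
1 is placed in row 5; hence (5,3) = 5.
4 is placed in column 5, which forces (5,5) = 3.
1 is placed in column 5, which forces (1,5) = 5.
Column 3 now contains 3, leaving (3,3) = 1.
Cage g's pair has product 3; hence (3,4) = 3.
4 is placed in row 4, leaving (4,4) = 2.
Row 5 already has 3; hence (5,4) = 4.
Column 3 now contains 1, so (1,3) = 4.
Column 4 now contains 4, leaving (1,4) = 1.

3 2 4 1 5 / 4 3 2 5 1 / 5 4 1 3 2 / 1 5 3 2 4 / 2 1 5 4 3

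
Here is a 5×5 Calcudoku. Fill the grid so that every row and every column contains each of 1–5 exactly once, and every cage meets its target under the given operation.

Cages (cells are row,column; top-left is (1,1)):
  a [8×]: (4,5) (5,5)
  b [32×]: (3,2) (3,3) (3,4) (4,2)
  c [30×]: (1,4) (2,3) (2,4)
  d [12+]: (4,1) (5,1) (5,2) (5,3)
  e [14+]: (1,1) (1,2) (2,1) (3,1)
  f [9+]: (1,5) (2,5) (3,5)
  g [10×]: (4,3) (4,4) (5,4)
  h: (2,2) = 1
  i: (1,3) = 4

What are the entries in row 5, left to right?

I is a freebie; hence (1,3) = 4.
Cage h is given, leaving (2,2) = 1.
1 is placed in column 2, leaving (3,2) = 2.
Row 3 now contains 2, which forces (3,3) = 1.
Row 3 now contains 1, which forces (3,4) = 4.
Cage b needs product 32, leaving (4,2) = 4.
4 is placed in row 4; hence (4,5) = 2.
Column 5 now contains 2, which forces (5,5) = 4.
Cage f needs sum 9, leaving (1,5) = 1.
Cage d has sum 12; hence (4,1) = 3.
2 is placed in row 4; hence (4,3) = 5.
The 3 cells of cage g must have product 10, which forces (4,4) = 1.
Cage d has sum 12, so (5,1) = 1.
5 is placed in column 3, leaving (5,3) = 3.
The 3 cells of cage g must have product 10, leaving (5,4) = 2.
Row 1 already has 1; hence (1,1) = 2.
Cage e has sum 14, which forces (1,2) = 3.
Row 1 now contains 3; hence (1,4) = 5.
Cage e has sum 14, which forces (2,1) = 4.
3 is placed in column 3; hence (2,3) = 2.
Column 4 now contains 5, leaving (2,4) = 3.
Row 2 now contains 3, leaving (2,5) = 5.
Column 1 already has 3, which forces (3,1) = 5.
Column 5 now contains 5, leaving (3,5) = 3.
Row 5 now contains 3, so (5,2) = 5.
Filled in: 2 3 4 5 1 / 4 1 2 3 5 / 5 2 1 4 3 / 3 4 5 1 2 / 1 5 3 2 4.

1 5 3 2 4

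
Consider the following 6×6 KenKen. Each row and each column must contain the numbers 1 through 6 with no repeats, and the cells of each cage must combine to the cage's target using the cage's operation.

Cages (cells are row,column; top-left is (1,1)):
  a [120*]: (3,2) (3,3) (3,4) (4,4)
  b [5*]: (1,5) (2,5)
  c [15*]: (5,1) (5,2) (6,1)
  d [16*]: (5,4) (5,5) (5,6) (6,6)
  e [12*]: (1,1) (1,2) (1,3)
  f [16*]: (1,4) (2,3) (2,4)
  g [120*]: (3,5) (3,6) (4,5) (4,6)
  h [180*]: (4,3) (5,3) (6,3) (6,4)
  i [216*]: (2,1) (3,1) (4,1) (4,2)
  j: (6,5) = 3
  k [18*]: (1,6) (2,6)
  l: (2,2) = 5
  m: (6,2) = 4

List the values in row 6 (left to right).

L is a freebie, which forces (2,2) = 5.
Row 2 already has 5, so (2,5) = 1.
M is a freebie; hence (6,2) = 4.
J is a freebie, leaving (6,5) = 3.
Cage d has product 16, which forces (6,6) = 2.
The 3 cells of cage f must have product 16, leaving (1,4) = 2.
Column 5 now contains 1, so (1,5) = 5.
Cage f needs product 16, which forces (2,3) = 2.
1 is placed in row 2, leaving (2,4) = 4.
Column 4 now contains 4, leaving (5,4) = 1.
Row 5 already has 1, which forces (5,6) = 4.
Cage a has product 120, which forces (3,3) = 4.
The 3 cells of cage c must have product 15, leaving (5,1) = 5.
Row 5 already has 1, so (5,2) = 3.
Row 5 now contains 5, so (5,3) = 6.
4 is placed in row 5, leaving (5,5) = 2.
The 3 cells of cage c must have product 15, leaving (6,1) = 1.
Row 6 already has 1, so (6,3) = 5.
Cage h needs product 180, which forces (6,4) = 6.
The 3 cells of cage e must have product 12, leaving (1,1) = 4.
Column 2 already has 3, so (1,2) = 1.
Cage e has product 12, leaving (1,3) = 3.
Row 1 now contains 3, so (1,6) = 6.
Column 6 now contains 6; hence (2,6) = 3.
Cage a needs product 120, leaving (3,2) = 2.
Column 5 now contains 2, which forces (3,5) = 6.
Column 2 already has 3, which forces (4,2) = 6.
Column 3 now contains 5, leaving (4,3) = 1.
The 4 cells of cage g must have product 120; hence (4,5) = 4.
Row 4 already has 1, which forces (4,6) = 5.
Row 2 now contains 3, leaving (2,1) = 6.
6 is placed in row 3; hence (3,1) = 3.
The 4 cells of cage a must have product 120; hence (3,4) = 5.
Column 6 already has 5, so (3,6) = 1.
Cage i needs product 216, which forces (4,1) = 2.
5 is placed in row 4, leaving (4,4) = 3.
Filled in: 4 1 3 2 5 6 / 6 5 2 4 1 3 / 3 2 4 5 6 1 / 2 6 1 3 4 5 / 5 3 6 1 2 4 / 1 4 5 6 3 2.

1 4 5 6 3 2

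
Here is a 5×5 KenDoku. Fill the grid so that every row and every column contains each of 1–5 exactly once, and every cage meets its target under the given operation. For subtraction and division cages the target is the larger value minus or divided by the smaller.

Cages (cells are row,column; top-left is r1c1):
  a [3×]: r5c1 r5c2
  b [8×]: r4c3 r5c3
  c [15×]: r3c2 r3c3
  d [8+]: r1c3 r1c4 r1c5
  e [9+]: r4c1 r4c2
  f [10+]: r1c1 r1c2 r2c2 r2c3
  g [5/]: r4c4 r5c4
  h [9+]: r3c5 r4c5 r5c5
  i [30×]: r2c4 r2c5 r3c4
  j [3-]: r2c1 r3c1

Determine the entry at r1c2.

The only place for 3 in row 4 is r4c5.
In row 4, 1 can only go at r4c4, so r4c4 = 1.
1 is placed in column 4, leaving r5c4 = 5.
Cage i needs product 30; hence r2c5 = 5.
In row 3, 1 can only go at r3c1, so r3c1 = 1.
The two cells of cage j must have difference 3, leaving r2c1 = 4.
Column 1 now contains 4; hence r4c1 = 5.
Row 4 now contains 5, leaving r4c2 = 4.
Row 4 already has 4, so r4c3 = 2.
Column 1 now contains 1; hence r5c1 = 3.
Cage a needs two cells with product 3, so r5c2 = 1.
Column 3 already has 2; hence r5c3 = 4.
4 is placed in row 5, which forces r5c5 = 2.
Column 1 now contains 3, leaving r1c1 = 2.
Cage f has sum 10; hence r2c2 = 2.
2 is placed in row 2, which forces r2c4 = 3.
Column 4 now contains 3, so r3c4 = 2.
Column 5 already has 2, so r3c5 = 4.
The 4 cells of cage f must have sum 10; hence r1c2 = 5.
Cage d needs sum 8, which forces r1c3 = 3.
Column 4 now contains 3, so r1c4 = 4.
Column 5 now contains 4; hence r1c5 = 1.
3 is placed in row 2, leaving r2c3 = 1.
Column 2 already has 5; hence r3c2 = 3.
Column 3 now contains 3; hence r3c3 = 5.
Completed grid: 2 5 3 4 1 / 4 2 1 3 5 / 1 3 5 2 4 / 5 4 2 1 3 / 3 1 4 5 2.

5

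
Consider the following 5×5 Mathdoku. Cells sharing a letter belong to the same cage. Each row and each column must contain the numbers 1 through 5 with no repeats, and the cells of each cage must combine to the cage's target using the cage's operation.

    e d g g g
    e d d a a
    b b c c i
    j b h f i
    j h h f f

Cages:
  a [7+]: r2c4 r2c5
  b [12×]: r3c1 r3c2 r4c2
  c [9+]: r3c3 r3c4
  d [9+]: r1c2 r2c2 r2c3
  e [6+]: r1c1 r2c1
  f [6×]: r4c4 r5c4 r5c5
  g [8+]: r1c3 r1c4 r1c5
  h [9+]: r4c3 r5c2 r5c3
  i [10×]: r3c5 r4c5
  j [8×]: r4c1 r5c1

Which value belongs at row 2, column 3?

2

In column 1, 3 can only go at r3c1, so r3c1 = 3.
In row 3, 1 can only go at r3c2, so r3c2 = 1.
Column 2 now contains 1; hence r4c2 = 4.
Row 4 now contains 4, which forces r4c1 = 2.
2 is placed in row 4, which forces r4c5 = 5.
The two cells of cage j must have product 8; hence r5c1 = 4.
5 is placed in column 5, which forces r3c5 = 2.
Cage f needs product 6, which forces r5c4 = 2.
The 3 cells of cage d must have sum 9; hence r2c2 = 5.
5 is placed in column 2, so r5c2 = 3.
Row 5 already has 3, which forces r5c5 = 1.
Cage e needs two cells with sum 6, leaving r1c1 = 5.
Column 2 now contains 3; hence r1c2 = 2.
Row 2 now contains 5; hence r2c1 = 1.
Cage d needs sum 9, which forces r2c3 = 2.
Cage h has sum 9, leaving r4c3 = 1.
Cage f needs product 6; hence r4c4 = 3.
1 is placed in row 5; hence r5c3 = 5.
The 3 cells of cage g must have sum 8; hence r1c4 = 1.
Column 4 already has 3; hence r2c4 = 4.
Cage a needs two cells with sum 7; hence r2c5 = 3.
Column 3 already has 5, leaving r3c3 = 4.
Cage c needs two cells with sum 9, which forces r3c4 = 5.
4 is placed in column 3, which forces r1c3 = 3.
Column 5 already has 3, so r1c5 = 4.
Filled in: 5 2 3 1 4 / 1 5 2 4 3 / 3 1 4 5 2 / 2 4 1 3 5 / 4 3 5 2 1.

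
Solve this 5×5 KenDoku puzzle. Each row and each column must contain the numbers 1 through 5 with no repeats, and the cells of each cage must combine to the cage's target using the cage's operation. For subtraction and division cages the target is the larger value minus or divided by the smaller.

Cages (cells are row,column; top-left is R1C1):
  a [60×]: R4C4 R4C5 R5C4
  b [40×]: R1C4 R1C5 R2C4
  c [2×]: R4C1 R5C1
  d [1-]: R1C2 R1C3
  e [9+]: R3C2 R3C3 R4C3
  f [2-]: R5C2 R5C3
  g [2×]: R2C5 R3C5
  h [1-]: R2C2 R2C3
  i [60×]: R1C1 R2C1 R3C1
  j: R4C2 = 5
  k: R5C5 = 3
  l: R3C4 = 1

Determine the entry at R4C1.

2

Cage l is a single given cell, which forces R3C4 = 1.
1 is placed in row 3, so R3C5 = 2.
Cage j is given, leaving R4C2 = 5.
K is a freebie, leaving R5C5 = 3.
Column 5 now contains 2, which forces R2C5 = 1.
Cage a needs product 60; hence R4C4 = 3.
Column 5 already has 3, leaving R4C5 = 4.
The 3 cells of cage a must have product 60; hence R5C4 = 5.
4 is placed in column 5, so R1C5 = 5.
The only place for 1 in row 5 is R5C1.
Column 1 now contains 1, leaving R4C1 = 2.
2 is placed in row 4; hence R4C3 = 1.
Cage e has sum 9; hence R3C2 = 3.
Cage e has sum 9, which forces R3C3 = 5.
The 3 cells of cage i must have product 60, leaving R1C1 = 3.
3 is placed in row 1, which forces R1C3 = 2.
Row 1 already has 2; hence R1C4 = 4.
Cage i needs product 60, which forces R2C1 = 5.
The two cells of cage h must have difference 1, which forces R2C3 = 3.
Column 4 already has 4, which forces R2C4 = 2.
Row 3 now contains 5, so R3C1 = 4.
Column 3 now contains 2, so R5C3 = 4.
Row 1 already has 4; hence R1C2 = 1.
2 is placed in row 2, leaving R2C2 = 4.
Row 5 now contains 4, leaving R5C2 = 2.
Filled in: 3 1 2 4 5 / 5 4 3 2 1 / 4 3 5 1 2 / 2 5 1 3 4 / 1 2 4 5 3.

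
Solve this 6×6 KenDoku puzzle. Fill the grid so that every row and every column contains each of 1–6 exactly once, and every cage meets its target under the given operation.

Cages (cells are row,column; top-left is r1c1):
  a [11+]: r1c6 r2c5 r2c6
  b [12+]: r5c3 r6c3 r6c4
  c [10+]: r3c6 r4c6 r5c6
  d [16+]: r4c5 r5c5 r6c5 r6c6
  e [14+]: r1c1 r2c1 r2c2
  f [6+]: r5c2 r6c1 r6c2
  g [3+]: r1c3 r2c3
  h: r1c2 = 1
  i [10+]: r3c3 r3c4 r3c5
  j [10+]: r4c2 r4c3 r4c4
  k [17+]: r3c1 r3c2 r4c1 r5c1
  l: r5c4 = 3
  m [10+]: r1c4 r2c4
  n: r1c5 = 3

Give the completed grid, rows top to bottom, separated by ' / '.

6 1 2 4 3 5 / 3 5 1 6 4 2 / 4 6 3 5 2 1 / 2 4 5 1 6 3 / 5 2 4 3 1 6 / 1 3 6 2 5 4

Cage h is given, leaving r1c2 = 1.
Row 1 now contains 1, leaving r1c3 = 2.
Cage n is given, which forces r1c5 = 3.
Column 3 now contains 2, leaving r2c3 = 1.
Cage l is given; hence r5c4 = 3.
3 is placed in row 5, so r5c2 = 2.
Cage f needs sum 6, so r6c1 = 1.
Cage f needs sum 6, which forces r6c2 = 3.
Cage b needs sum 12, leaving r6c4 = 2.
Column 4 already has 2, so r4c4 = 1.
Column 4 needs a 5, and only r3c4 is open for it.
The only place for 5 in column 3 is r4c3.
Cage j needs sum 10; hence r4c2 = 4.
Column 2 now contains 4, which forces r3c2 = 6.
Column 2 now contains 6, so r2c2 = 5.
In row 2, 6 can only go at r2c4, so r2c4 = 6.
Column 4 now contains 6, so r1c4 = 4.
The only place for 3 in column 3 is r3c3.
Cage i needs sum 10, which forces r3c5 = 2.
Row 3 now contains 2; hence r3c6 = 1.
Column 5 already has 2, leaving r4c5 = 6.
Cage c needs sum 10, leaving r4c6 = 3.
The 3 cells of cage a must have sum 11, leaving r1c6 = 5.
Column 5 already has 2; hence r2c5 = 4.
Cage a needs sum 11, so r2c6 = 2.
Row 3 now contains 2, so r3c1 = 4.
Row 4 now contains 3, leaving r4c1 = 2.
Cage k needs sum 17, which forces r5c1 = 5.
The 4 cells of cage d must have sum 16, leaving r5c5 = 1.
Cage c has sum 10, so r5c6 = 6.
Column 5 now contains 4, leaving r6c5 = 5.
Column 6 now contains 5; hence r6c6 = 4.
Row 1 now contains 5, so r1c1 = 6.
4 is placed in row 2, which forces r2c1 = 3.
Row 5 already has 6, which forces r5c3 = 4.
Row 6 now contains 4; hence r6c3 = 6.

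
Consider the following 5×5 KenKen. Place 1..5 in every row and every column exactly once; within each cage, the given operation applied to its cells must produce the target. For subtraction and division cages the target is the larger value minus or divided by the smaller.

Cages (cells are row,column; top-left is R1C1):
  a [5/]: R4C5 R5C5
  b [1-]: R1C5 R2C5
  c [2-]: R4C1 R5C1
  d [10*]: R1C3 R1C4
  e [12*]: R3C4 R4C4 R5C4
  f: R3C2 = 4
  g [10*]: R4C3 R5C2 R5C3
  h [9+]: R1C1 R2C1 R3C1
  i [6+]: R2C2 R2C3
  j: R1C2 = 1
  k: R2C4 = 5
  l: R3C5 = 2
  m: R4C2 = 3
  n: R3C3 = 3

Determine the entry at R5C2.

5

J is a freebie, leaving R1C2 = 1.
Cage k is given, leaving R2C4 = 5.
Cage f is given, so R3C2 = 4.
Cage n is a single given cell; hence R3C3 = 3.
Row 3 now contains 3, leaving R3C4 = 1.
Cage l is given, leaving R3C5 = 2.
Cage m is a single given cell, which forces R4C2 = 3.
Row 4 now contains 3, which forces R4C4 = 4.
4 is placed in column 4, leaving R5C4 = 3.
The 3 cells of cage h must have sum 9; hence R1C1 = 3.
Cage d's pair has product 10, which forces R1C3 = 5.
Column 4 now contains 5, so R1C4 = 2.
5 is placed in row 1, which forces R1C5 = 4.
Cage h has sum 9, so R2C1 = 1.
Column 2 now contains 4, leaving R2C2 = 2.
The two cells of cage i must have sum 6, which forces R2C3 = 4.
Column 5 now contains 4, so R2C5 = 3.
2 is placed in row 3, which forces R3C1 = 5.
The two cells of cage c must have difference 2; hence R4C1 = 2.
2 is placed in row 4; hence R4C3 = 1.
1 is placed in row 4, so R4C5 = 5.
The two cells of cage c must have difference 2, leaving R5C1 = 4.
Column 2 now contains 2, which forces R5C2 = 5.
1 is placed in column 3; hence R5C3 = 2.
Column 5 already has 5; hence R5C5 = 1.
Filled in: 3 1 5 2 4 / 1 2 4 5 3 / 5 4 3 1 2 / 2 3 1 4 5 / 4 5 2 3 1.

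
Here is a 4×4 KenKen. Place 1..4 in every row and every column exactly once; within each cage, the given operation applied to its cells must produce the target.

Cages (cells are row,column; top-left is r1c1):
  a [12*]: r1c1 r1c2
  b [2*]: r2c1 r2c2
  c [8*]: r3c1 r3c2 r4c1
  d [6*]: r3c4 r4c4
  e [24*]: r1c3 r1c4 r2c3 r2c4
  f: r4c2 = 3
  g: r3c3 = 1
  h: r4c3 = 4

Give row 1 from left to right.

3 4 2 1

Cage g is given, so r3c3 = 1.
F is a freebie, which forces r4c2 = 3.
H is a freebie, which forces r4c3 = 4.
3 is placed in row 4, so r4c4 = 2.
Cage a needs two cells with product 12, so r1c1 = 3.
3 is placed in column 2, so r1c2 = 4.
Row 1 already has 3; hence r1c3 = 2.
4 is placed in row 1; hence r1c4 = 1.
Column 3 now contains 2; hence r2c3 = 3.
Column 4 now contains 1, so r2c4 = 4.
4 is placed in column 2; hence r3c2 = 2.
Column 4 now contains 2, leaving r3c4 = 3.
Row 4 now contains 2, so r4c1 = 1.
1 is placed in column 1; hence r2c1 = 2.
Column 2 now contains 2, so r2c2 = 1.
2 is placed in row 3, leaving r3c1 = 4.
The full grid is 3 4 2 1 / 2 1 3 4 / 4 2 1 3 / 1 3 4 2.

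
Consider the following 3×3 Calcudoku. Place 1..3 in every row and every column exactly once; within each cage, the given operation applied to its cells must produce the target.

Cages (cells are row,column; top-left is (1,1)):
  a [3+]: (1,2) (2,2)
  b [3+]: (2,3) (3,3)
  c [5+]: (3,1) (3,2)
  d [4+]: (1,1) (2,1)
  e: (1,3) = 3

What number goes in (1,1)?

1

E is a freebie, so (1,3) = 3.
Row 1 already has 3, which forces (1,1) = 1.
Row 1 now contains 1, so (1,2) = 2.
The two cells of cage d must have sum 4, so (2,1) = 3.
Column 2 now contains 2, which forces (2,2) = 1.
Row 2 now contains 1; hence (2,3) = 2.
Column 1 already has 3, which forces (3,1) = 2.
Column 2 now contains 2, so (3,2) = 3.
Column 3 already has 2, which forces (3,3) = 1.
The full grid is 1 2 3 / 3 1 2 / 2 3 1.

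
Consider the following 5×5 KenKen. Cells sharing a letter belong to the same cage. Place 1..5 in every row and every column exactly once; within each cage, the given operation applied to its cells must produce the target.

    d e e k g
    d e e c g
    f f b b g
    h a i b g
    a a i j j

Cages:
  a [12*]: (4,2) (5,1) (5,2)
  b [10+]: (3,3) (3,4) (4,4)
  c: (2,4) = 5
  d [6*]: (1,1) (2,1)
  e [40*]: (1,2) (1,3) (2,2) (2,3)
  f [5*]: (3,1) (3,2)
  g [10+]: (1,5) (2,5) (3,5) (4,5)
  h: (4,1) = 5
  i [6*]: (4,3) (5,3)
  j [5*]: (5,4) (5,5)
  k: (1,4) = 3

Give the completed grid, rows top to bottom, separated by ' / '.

Cage k is given, so (1,4) = 3.
C is a freebie; hence (2,4) = 5.
H is a freebie; hence (4,1) = 5.
Column 4 already has 5, leaving (5,4) = 1.
1 is placed in row 5, leaving (5,5) = 5.
Row 1 already has 3, leaving (1,1) = 2.
Cage d's pair has product 6, leaving (2,1) = 3.
Column 1 already has 5, leaving (3,1) = 1.
Cage f's pair has product 5, so (3,2) = 5.
Cage b needs sum 10, leaving (3,3) = 4.
The 3 cells of cage b must have sum 10, which forces (3,4) = 2.
2 is placed in row 3, leaving (3,5) = 3.
Cage b needs sum 10; hence (4,4) = 4.
Column 1 now contains 3; hence (5,1) = 4.
Row 5 already has 4; hence (5,2) = 3.
Row 5 now contains 3, which forces (5,3) = 2.
Cage e has product 40, so (1,2) = 4.
Cage e has product 40, which forces (1,3) = 5.
4 is placed in row 1, so (1,5) = 1.
Cage e needs product 40, which forces (2,2) = 2.
2 is placed in column 3, leaving (2,3) = 1.
Row 2 already has 2, so (2,5) = 4.
Cage a needs product 12, which forces (4,2) = 1.
2 is placed in column 3, leaving (4,3) = 3.
1 is placed in column 5, leaving (4,5) = 2.

2 4 5 3 1 / 3 2 1 5 4 / 1 5 4 2 3 / 5 1 3 4 2 / 4 3 2 1 5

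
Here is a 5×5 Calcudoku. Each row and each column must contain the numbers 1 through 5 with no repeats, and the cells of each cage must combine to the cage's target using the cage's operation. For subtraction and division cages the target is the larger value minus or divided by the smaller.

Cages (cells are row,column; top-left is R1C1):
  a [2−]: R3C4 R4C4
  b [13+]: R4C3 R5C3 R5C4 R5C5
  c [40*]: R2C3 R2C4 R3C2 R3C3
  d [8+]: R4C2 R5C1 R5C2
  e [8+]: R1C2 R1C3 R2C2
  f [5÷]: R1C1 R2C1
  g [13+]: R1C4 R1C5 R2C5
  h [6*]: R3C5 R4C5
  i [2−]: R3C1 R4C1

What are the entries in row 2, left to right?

5 3 1 2 4

Row 2 needs a 3, and only R2C2 is open for it.
Row 1 needs a 2, and only R1C2 is open for it.
Cage e has sum 8, which forces R1C3 = 3.
3 is placed in row 1, leaving R1C5 = 5.
Column 5 now contains 5; hence R2C5 = 4.
Row 1 now contains 5; hence R1C1 = 1.
Row 1 now contains 5, which forces R1C4 = 4.
The two cells of cage f must have quotient 5, leaving R2C1 = 5.
In row 3, 1 can only go at R3C4, so R3C4 = 1.
The 4 cells of cage c must have product 40, which forces R2C3 = 1.
Column 4 now contains 1, leaving R2C4 = 2.
Cage a's pair has difference 2, so R4C4 = 3.
Row 4 already has 3, so R4C5 = 2.
Column 4 now contains 3, so R5C4 = 5.
The two cells of cage i must have difference 2, which forces R3C1 = 2.
Column 5 already has 2, which forces R3C5 = 3.
Row 4 now contains 2, which forces R4C1 = 4.
The 4 cells of cage b must have sum 13, which forces R4C3 = 5.
2 is placed in column 1, so R5C1 = 3.
The 4 cells of cage b must have sum 13; hence R5C3 = 2.
Cage b needs sum 13; hence R5C5 = 1.
Cage c has product 40, so R3C2 = 5.
5 is placed in column 3, leaving R3C3 = 4.
5 is placed in row 4, which forces R4C2 = 1.
Row 5 already has 1; hence R5C2 = 4.
Filled in: 1 2 3 4 5 / 5 3 1 2 4 / 2 5 4 1 3 / 4 1 5 3 2 / 3 4 2 5 1.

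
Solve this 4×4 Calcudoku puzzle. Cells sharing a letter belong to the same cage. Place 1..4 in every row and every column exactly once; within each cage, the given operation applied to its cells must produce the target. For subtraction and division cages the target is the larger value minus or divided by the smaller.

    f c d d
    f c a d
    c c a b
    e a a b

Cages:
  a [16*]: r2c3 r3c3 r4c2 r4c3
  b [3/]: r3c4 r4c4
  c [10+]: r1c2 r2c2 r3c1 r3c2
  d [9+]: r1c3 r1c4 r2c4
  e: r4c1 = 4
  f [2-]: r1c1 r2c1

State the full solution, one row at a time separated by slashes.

Cage e is a single given cell; hence r4c1 = 4.
The 4 cells of cage a must have product 16, so r4c2 = 2.
Row 4 now contains 4, so r4c3 = 1.
1 is placed in row 4, so r4c4 = 3.
Cage c has sum 10, so r3c1 = 2.
2 is placed in row 3, so r3c3 = 4.
3 is placed in column 4, leaving r3c4 = 1.
Column 3 now contains 4, so r1c3 = 3.
Column 3 now contains 4, which forces r2c3 = 2.
Row 2 already has 2, leaving r2c4 = 4.
Row 3 already has 1, so r3c2 = 3.
Row 1 now contains 3, so r1c1 = 1.
Cage c has sum 10, leaving r1c2 = 4.
4 is placed in column 4, which forces r1c4 = 2.
Cage f's pair has difference 2; hence r2c1 = 3.
4 is placed in row 2, leaving r2c2 = 1.

1 4 3 2 / 3 1 2 4 / 2 3 4 1 / 4 2 1 3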